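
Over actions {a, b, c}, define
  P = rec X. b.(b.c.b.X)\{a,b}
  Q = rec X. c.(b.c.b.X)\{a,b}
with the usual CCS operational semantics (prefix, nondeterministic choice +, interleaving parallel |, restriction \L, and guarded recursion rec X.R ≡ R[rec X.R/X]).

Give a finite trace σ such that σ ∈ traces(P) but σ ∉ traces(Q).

b

P's transition system — 2 states:
  u0 = rec X. b.(b.c.b.X)\{a,b} | =b=> u1
  u1 = (b.c.b.(rec X. b.(b.c.b.X)\{a,b}))\{a,b} | ·
Q's transition system — 2 states:
  v0 = rec X. c.(b.c.b.X)\{a,b} | =c=> v1
  v1 = (b.c.b.(rec X. c.(b.c.b.X)\{a,b}))\{a,b} | ·
Executing b from P (initial set {u0}):
  after b @ step 1: {u1}
  — P admits the full trace.
Executing b from Q (initial set {v0}):
  after b @ step 1: no successor for Q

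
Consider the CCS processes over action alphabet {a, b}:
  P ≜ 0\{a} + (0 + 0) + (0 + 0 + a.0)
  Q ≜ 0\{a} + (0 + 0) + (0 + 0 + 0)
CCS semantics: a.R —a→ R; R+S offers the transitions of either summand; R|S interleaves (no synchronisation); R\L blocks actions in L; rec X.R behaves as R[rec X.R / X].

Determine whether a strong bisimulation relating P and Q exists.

not bisimilar

P's transition system — 2 states:
  m0 = 0\{a} + (0 + 0) + (0 + 0 + a.0) :: =a=> m1
  m1 = 0 :: stopped
Q's transition system — 1 states:
  n0 = 0\{a} + (0 + 0) + (0 + 0 + 0) :: stopped
Coarsest stable partition (strong bisimilarity classes):
  B0 = {m0}
  B1 = {m1, n0}
m0 ∈ B0, n0 ∈ B1 → different blocks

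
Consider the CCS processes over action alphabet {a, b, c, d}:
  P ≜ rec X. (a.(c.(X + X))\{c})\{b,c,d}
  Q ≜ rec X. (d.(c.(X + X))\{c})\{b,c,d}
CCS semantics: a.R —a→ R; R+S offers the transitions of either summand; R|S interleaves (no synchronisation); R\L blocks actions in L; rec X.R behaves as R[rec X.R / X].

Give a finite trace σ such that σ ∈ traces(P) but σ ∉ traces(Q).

P's transition system — 2 states:
  u0 = rec X. (a.(c.(X + X))\{c})\{b,c,d} :: =a=> u1
  u1 = (c.((rec X. (a.(c.(X + X))\{c})\{b,c,d}) + (rec X. (a.(c.(X + X))\{c})\{b,c,d})))\{c}\{b,c,d} :: ∅
Q's transition system — 1 states:
  v0 = rec X. (d.(c.(X + X))\{c})\{b,c,d} :: ∅
Executing a from P (initial set {u0}):
  [1] a ⇒ {u1}
  P completes σ.
Executing a from Q (initial set {v0}):
  [1] a ⇒ ∅ (Q stuck)

a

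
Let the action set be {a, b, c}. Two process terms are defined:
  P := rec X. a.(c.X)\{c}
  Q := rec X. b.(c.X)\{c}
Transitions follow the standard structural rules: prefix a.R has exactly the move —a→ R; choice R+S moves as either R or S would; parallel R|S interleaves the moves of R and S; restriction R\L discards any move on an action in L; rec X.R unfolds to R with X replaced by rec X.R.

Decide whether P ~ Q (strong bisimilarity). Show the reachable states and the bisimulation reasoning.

NO

LTS(P): 2 reachable states
  u0 = rec X. a.(c.X)\{c} :: -a-> u1
  u1 = (c.(rec X. a.(c.X)\{c}))\{c} :: (no moves)
LTS(Q): 2 reachable states
  v0 = rec X. b.(c.X)\{c} :: -b-> v1
  v1 = (c.(rec X. b.(c.X)\{c}))\{c} :: (no moves)
Bisimilarity quotient blocks:
  B0 = {u0}
  B1 = {u1, v1}
  B2 = {v0}
u0 ∈ B0, v0 ∈ B2 → different blocks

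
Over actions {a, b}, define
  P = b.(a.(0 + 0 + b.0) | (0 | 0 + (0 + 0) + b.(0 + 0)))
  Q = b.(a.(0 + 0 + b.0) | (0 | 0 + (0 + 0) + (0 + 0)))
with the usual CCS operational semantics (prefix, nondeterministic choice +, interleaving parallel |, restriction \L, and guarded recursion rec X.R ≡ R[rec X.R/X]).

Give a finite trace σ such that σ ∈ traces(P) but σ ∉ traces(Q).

bb

Reachable graph of P (7 states):
  s0 = b.(a.(0 + 0 + b.0) | (0 | 0 + (0 + 0) + b.(0 + 0))) → --b--▸ s1
  s1 = a.(0 + 0 + b.0) | (0 | 0 + (0 + 0) + b.(0 + 0)) → --a--▸ s2, --b--▸ s3
  s2 = (0 + 0 + b.0) | (0 | 0 + (0 + 0) + b.(0 + 0)) → --b--▸ s4, --b--▸ s5
  s3 = a.(0 + 0 + b.0) | (0 + 0) → --a--▸ s4
  s4 = (0 + 0 + b.0) | (0 + 0) → --b--▸ s6
  s5 = 0 | (0 | 0 + (0 + 0) + b.(0 + 0)) → --b--▸ s6
  s6 = 0 | (0 + 0) → ∅
Reachable graph of Q (4 states):
  t0 = b.(a.(0 + 0 + b.0) | (0 | 0 + (0 + 0) + (0 + 0))) → --b--▸ t1
  t1 = a.(0 + 0 + b.0) | (0 | 0 + (0 + 0) + (0 + 0)) → --a--▸ t2
  t2 = (0 + 0 + b.0) | (0 | 0 + (0 + 0) + (0 + 0)) → --b--▸ t3
  t3 = 0 | (0 | 0 + (0 + 0) + (0 + 0)) → ∅
Run σ = ⟨bb⟩ on P: start {s0}
  after b @ step 1: {s1}
  after b @ step 2: {s3}
  — P admits the full trace.
Run σ = ⟨bb⟩ on Q: start {t0}
  after b @ step 1: {t1}
  after b @ step 2: ∅ (Q stuck)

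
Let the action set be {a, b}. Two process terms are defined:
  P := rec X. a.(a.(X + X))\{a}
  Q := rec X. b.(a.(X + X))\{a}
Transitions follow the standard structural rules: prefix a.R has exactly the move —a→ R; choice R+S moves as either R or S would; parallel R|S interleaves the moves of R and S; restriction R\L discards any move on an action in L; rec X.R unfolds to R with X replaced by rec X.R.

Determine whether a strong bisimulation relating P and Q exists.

not bisimilar

LTS(P): 2 reachable states
  s0 = rec X. a.(a.(X + X))\{a} :: —a→ s1
  s1 = (a.((rec X. a.(a.(X + X))\{a}) + (rec X. a.(a.(X + X))\{a})))\{a} :: ·
LTS(Q): 2 reachable states
  t0 = rec X. b.(a.(X + X))\{a} :: —b→ t1
  t1 = (a.((rec X. b.(a.(X + X))\{a}) + (rec X. b.(a.(X + X))\{a})))\{a} :: ·
Bisimilarity quotient blocks:
  B0 = {s0}
  B1 = {s1, t1}
  B2 = {t0}
s0 ∈ B0, t0 ∈ B2 → different blocks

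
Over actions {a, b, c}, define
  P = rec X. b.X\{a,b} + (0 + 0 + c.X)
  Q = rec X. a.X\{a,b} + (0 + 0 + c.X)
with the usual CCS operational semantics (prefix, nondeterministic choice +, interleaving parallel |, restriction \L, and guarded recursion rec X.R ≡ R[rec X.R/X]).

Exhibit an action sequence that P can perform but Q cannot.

Reachable graph of P (2 states):
  p0 = rec X. b.X\{a,b} + (0 + 0 + c.X) | —b→ p1, —c→ p0
  p1 = (rec X. b.X\{a,b} + (0 + 0 + c.X))\{a,b} | —c→ p1
Reachable graph of Q (2 states):
  q0 = rec X. a.X\{a,b} + (0 + 0 + c.X) | —a→ q1, —c→ q0
  q1 = (rec X. a.X\{a,b} + (0 + 0 + c.X))\{a,b} | —c→ q1
Trace ⟨b⟩ through P, begin at {p0}:
  [1] b ⇒ {p1}
  ✓ P
Trace ⟨b⟩ through Q, begin at {q0}:
  [1] b ⇒ ∅ (Q stuck)

b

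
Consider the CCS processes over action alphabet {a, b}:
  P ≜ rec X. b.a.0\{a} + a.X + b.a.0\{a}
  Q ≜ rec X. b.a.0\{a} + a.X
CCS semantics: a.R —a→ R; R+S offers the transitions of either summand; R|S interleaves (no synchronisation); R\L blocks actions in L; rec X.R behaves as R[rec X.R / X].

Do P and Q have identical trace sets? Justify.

Reachable graph of P (3 states):
  m0 = rec X. b.a.0\{a} + a.X + b.a.0\{a} :: --a--▸ m0, --b--▸ m1
  m1 = a.0\{a} :: --a--▸ m2
  m2 = 0\{a} :: deadlocked
Reachable graph of Q (3 states):
  n0 = rec X. b.a.0\{a} + a.X :: --a--▸ n0, --b--▸ n1
  n1 = a.0\{a} :: --a--▸ n2
  n2 = 0\{a} :: deadlocked
Bisimilarity quotient blocks:
  B0 = {m0, n0}
  B1 = {m1, n1}
  B2 = {m2, n2}
m0 ∈ B0, n0 ∈ B0 → same block
Bisimilar ⇒ trace-equivalent.

trace-equivalent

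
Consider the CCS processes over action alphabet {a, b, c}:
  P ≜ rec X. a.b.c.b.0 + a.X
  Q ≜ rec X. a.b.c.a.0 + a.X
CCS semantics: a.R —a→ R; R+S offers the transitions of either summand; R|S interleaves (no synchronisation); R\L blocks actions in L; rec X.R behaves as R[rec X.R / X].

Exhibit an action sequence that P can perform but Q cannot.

P's transition system — 5 states:
  s0 = rec X. a.b.c.b.0 + a.X | --a--▸ s0, --a--▸ s1
  s1 = b.c.b.0 | --b--▸ s2
  s2 = c.b.0 | --c--▸ s3
  s3 = b.0 | --b--▸ s4
  s4 = 0 | deadlocked
Q's transition system — 5 states:
  t0 = rec X. a.b.c.a.0 + a.X | --a--▸ t0, --a--▸ t1
  t1 = b.c.a.0 | --b--▸ t2
  t2 = c.a.0 | --c--▸ t3
  t3 = a.0 | --a--▸ t4
  t4 = 0 | deadlocked
Trace ⟨abcb⟩ through P, begin at {s0}:
  [1] a ⇒ {s0, s1}
  [2] b ⇒ {s2}
  [3] c ⇒ {s3}
  [4] b ⇒ {s4}
  ✓ P
Trace ⟨abcb⟩ through Q, begin at {t0}:
  [1] a ⇒ {t0, t1}
  [2] b ⇒ {t2}
  [3] c ⇒ {t3}
  [4] b ⇒ no successor for Q

abcb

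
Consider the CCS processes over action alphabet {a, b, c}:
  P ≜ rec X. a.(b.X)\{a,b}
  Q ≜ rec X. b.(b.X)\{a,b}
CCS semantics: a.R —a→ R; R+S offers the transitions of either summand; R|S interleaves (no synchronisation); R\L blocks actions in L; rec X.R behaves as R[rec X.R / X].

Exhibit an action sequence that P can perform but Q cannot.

a

Reachable graph of P (2 states):
  p0 = rec X. a.(b.X)\{a,b} has moves -a-> p1
  p1 = (b.(rec X. a.(b.X)\{a,b}))\{a,b} has moves ∅
Reachable graph of Q (2 states):
  q0 = rec X. b.(b.X)\{a,b} has moves -b-> q1
  q1 = (b.(rec X. b.(b.X)\{a,b}))\{a,b} has moves ∅
Run σ = ⟨a⟩ on P: start {p0}
  [1] a ⇒ {p1}
  P completes σ.
Run σ = ⟨a⟩ on Q: start {q0}
  [1] a ⇒ ∅ (Q stuck)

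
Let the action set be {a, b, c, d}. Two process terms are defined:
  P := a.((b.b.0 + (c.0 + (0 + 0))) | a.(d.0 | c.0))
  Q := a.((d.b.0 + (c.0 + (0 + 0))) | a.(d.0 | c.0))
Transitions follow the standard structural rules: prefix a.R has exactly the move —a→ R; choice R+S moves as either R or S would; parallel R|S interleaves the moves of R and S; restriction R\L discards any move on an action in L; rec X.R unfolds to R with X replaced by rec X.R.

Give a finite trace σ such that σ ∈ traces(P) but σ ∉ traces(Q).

Reachable graph of P (16 states):
  s0 = a.((b.b.0 + (c.0 + (0 + 0))) | a.(d.0 | c.0)) :: -a-> s1
  s1 = (b.b.0 + (c.0 + (0 + 0))) | a.(d.0 | c.0) :: -a-> s2, -b-> s3, -c-> s4
  s2 = (b.b.0 + (c.0 + (0 + 0))) | (d.0 | c.0) :: -b-> s5, -c-> s6, -c-> s7, -d-> s8
  s3 = b.0 | a.(d.0 | c.0) :: -a-> s5, -b-> s4
  s4 = 0 | a.(d.0 | c.0) :: -a-> s7
  s5 = b.0 | (d.0 | c.0) :: -b-> s7, -c-> s9, -d-> s10
  s6 = (b.b.0 + (c.0 + (0 + 0))) | (d.0 | 0) :: -b-> s9, -c-> s11, -d-> s12
  s7 = 0 | (d.0 | c.0) :: -c-> s11, -d-> s13
  s8 = (b.b.0 + (c.0 + (0 + 0))) | (0 | c.0) :: -b-> s10, -c-> s12, -c-> s13
  s9 = b.0 | (d.0 | 0) :: -b-> s11, -d-> s14
  s10 = b.0 | (0 | c.0) :: -b-> s13, -c-> s14
  s11 = 0 | (d.0 | 0) :: -d-> s15
  s12 = (b.b.0 + (c.0 + (0 + 0))) | (0 | 0) :: -b-> s14, -c-> s15
  s13 = 0 | (0 | c.0) :: -c-> s15
  s14 = b.0 | (0 | 0) :: -b-> s15
  s15 = 0 | (0 | 0) :: deadlocked
Reachable graph of Q (16 states):
  t0 = a.((d.b.0 + (c.0 + (0 + 0))) | a.(d.0 | c.0)) :: -a-> t1
  t1 = (d.b.0 + (c.0 + (0 + 0))) | a.(d.0 | c.0) :: -a-> t2, -c-> t3, -d-> t4
  t2 = (d.b.0 + (c.0 + (0 + 0))) | (d.0 | c.0) :: -c-> t5, -c-> t6, -d-> t7, -d-> t8
  t3 = 0 | a.(d.0 | c.0) :: -a-> t6
  t4 = b.0 | a.(d.0 | c.0) :: -a-> t8, -b-> t3
  t5 = (d.b.0 + (c.0 + (0 + 0))) | (d.0 | 0) :: -c-> t9, -d-> t10, -d-> t11
  t6 = 0 | (d.0 | c.0) :: -c-> t9, -d-> t12
  t7 = (d.b.0 + (c.0 + (0 + 0))) | (0 | c.0) :: -c-> t10, -c-> t12, -d-> t13
  t8 = b.0 | (d.0 | c.0) :: -b-> t6, -c-> t11, -d-> t13
  t9 = 0 | (d.0 | 0) :: -d-> t14
  t10 = (d.b.0 + (c.0 + (0 + 0))) | (0 | 0) :: -c-> t14, -d-> t15
  t11 = b.0 | (d.0 | 0) :: -b-> t9, -d-> t15
  t12 = 0 | (0 | c.0) :: -c-> t14
  t13 = b.0 | (0 | c.0) :: -b-> t12, -c-> t15
  t14 = 0 | (0 | 0) :: deadlocked
  t15 = b.0 | (0 | 0) :: -b-> t14
Run σ = ⟨ab⟩ on P: start {s0}
  step 1 (a): {s1}
  step 2 (b): {s3}
  ✓ P
Run σ = ⟨ab⟩ on Q: start {t0}
  step 1 (a): {t1}
  step 2 (b): ∅ (Q stuck)

ab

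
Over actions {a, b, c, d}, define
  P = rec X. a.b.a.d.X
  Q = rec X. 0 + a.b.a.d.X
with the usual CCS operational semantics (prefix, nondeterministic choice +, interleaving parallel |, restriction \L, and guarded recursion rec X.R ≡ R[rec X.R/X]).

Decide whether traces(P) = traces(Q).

YES

P's transition system — 4 states:
  s0 = rec X. a.b.a.d.X ⊢ --a--▸ s1
  s1 = b.a.d.(rec X. a.b.a.d.X) ⊢ --b--▸ s2
  s2 = a.d.(rec X. a.b.a.d.X) ⊢ --a--▸ s3
  s3 = d.(rec X. a.b.a.d.X) ⊢ --d--▸ s0
Q's transition system — 4 states:
  t0 = rec X. 0 + a.b.a.d.X ⊢ --a--▸ t1
  t1 = b.a.d.(rec X. 0 + a.b.a.d.X) ⊢ --b--▸ t2
  t2 = a.d.(rec X. 0 + a.b.a.d.X) ⊢ --a--▸ t3
  t3 = d.(rec X. 0 + a.b.a.d.X) ⊢ --d--▸ t0
Partition-refinement fixed point:
  B0 = {s0, t0}
  B1 = {s1, t1}
  B2 = {s2, t2}
  B3 = {s3, t3}
s0 ∈ B0, t0 ∈ B0 → same block
Bisimilar ⇒ trace-equivalent.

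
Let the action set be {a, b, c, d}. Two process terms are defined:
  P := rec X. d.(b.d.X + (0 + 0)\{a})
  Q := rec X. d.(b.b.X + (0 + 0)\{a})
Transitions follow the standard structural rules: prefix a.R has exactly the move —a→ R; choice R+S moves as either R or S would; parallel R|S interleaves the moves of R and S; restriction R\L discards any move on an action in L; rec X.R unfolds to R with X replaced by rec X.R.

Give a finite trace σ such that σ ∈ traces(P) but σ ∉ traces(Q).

Reachable graph of P (3 states):
  s0 = rec X. d.(b.d.X + (0 + 0)\{a}) has moves --d--▸ s1
  s1 = b.d.(rec X. d.(b.d.X + (0 + 0)\{a})) + (0 + 0)\{a} has moves --b--▸ s2
  s2 = d.(rec X. d.(b.d.X + (0 + 0)\{a})) has moves --d--▸ s0
Reachable graph of Q (3 states):
  t0 = rec X. d.(b.b.X + (0 + 0)\{a}) has moves --d--▸ t1
  t1 = b.b.(rec X. d.(b.b.X + (0 + 0)\{a})) + (0 + 0)\{a} has moves --b--▸ t2
  t2 = b.(rec X. d.(b.b.X + (0 + 0)\{a})) has moves --b--▸ t0
Trace ⟨dbd⟩ through P, begin at {s0}:
  [1] d ⇒ {s1}
  [2] b ⇒ {s2}
  [3] d ⇒ {s0}
  ✓ P
Trace ⟨dbd⟩ through Q, begin at {t0}:
  [1] d ⇒ {t1}
  [2] b ⇒ {t2}
  [3] d ⇒ no successor for Q

dbd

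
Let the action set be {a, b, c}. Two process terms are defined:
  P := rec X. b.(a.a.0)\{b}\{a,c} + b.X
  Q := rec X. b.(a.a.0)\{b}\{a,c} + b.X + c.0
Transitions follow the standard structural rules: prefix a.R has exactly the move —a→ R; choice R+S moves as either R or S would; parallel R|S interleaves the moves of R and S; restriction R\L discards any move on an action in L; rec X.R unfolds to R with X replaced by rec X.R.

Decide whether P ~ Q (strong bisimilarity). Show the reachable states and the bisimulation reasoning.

Reachable graph of P (2 states):
  u0 = rec X. b.(a.a.0)\{b}\{a,c} + b.X has moves -b-> u0, -b-> u1
  u1 = (a.a.0)\{b}\{a,c} has moves ∅
Reachable graph of Q (3 states):
  v0 = rec X. b.(a.a.0)\{b}\{a,c} + b.X + c.0 has moves -b-> v0, -b-> v1, -c-> v2
  v1 = (a.a.0)\{b}\{a,c} has moves ∅
  v2 = 0 has moves ∅
Coarsest stable partition (strong bisimilarity classes):
  B0 = {u0}
  B1 = {u1, v1, v2}
  B2 = {v0}
u0 ∈ B0, v0 ∈ B2 → different blocks

not bisimilar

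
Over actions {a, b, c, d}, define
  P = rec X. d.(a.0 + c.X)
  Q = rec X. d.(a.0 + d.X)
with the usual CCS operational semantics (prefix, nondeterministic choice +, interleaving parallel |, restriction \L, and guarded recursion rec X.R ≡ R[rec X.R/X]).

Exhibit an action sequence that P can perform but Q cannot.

dc

P's transition system — 3 states:
  s0 = rec X. d.(a.0 + c.X) | -d-> s1
  s1 = a.0 + c.(rec X. d.(a.0 + c.X)) | -a-> s2, -c-> s0
  s2 = 0 | (no moves)
Q's transition system — 3 states:
  t0 = rec X. d.(a.0 + d.X) | -d-> t1
  t1 = a.0 + d.(rec X. d.(a.0 + d.X)) | -a-> t2, -d-> t0
  t2 = 0 | (no moves)
Run σ = ⟨dc⟩ on P: start {s0}
  [1] d ⇒ {s1}
  [2] c ⇒ {s0}
  P completes σ.
Run σ = ⟨dc⟩ on Q: start {t0}
  [1] d ⇒ {t1}
  [2] c ⇒ no successor for Q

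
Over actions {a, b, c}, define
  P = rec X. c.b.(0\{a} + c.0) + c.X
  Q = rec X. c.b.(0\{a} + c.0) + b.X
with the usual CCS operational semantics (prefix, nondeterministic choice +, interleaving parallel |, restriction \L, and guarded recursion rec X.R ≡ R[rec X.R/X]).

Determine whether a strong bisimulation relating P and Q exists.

LTS(P): 4 reachable states
  s0 = rec X. c.b.(0\{a} + c.0) + c.X ⊢ —c→ s0, —c→ s1
  s1 = b.(0\{a} + c.0) ⊢ —b→ s2
  s2 = 0\{a} + c.0 ⊢ —c→ s3
  s3 = 0 ⊢ ·
LTS(Q): 4 reachable states
  t0 = rec X. c.b.(0\{a} + c.0) + b.X ⊢ —b→ t0, —c→ t1
  t1 = b.(0\{a} + c.0) ⊢ —b→ t2
  t2 = 0\{a} + c.0 ⊢ —c→ t3
  t3 = 0 ⊢ ·
Coarsest stable partition (strong bisimilarity classes):
  B0 = {s0}
  B1 = {s1, t1}
  B2 = {s2, t2}
  B3 = {s3, t3}
  B4 = {t0}
s0 ∈ B0, t0 ∈ B4 → different blocks

NO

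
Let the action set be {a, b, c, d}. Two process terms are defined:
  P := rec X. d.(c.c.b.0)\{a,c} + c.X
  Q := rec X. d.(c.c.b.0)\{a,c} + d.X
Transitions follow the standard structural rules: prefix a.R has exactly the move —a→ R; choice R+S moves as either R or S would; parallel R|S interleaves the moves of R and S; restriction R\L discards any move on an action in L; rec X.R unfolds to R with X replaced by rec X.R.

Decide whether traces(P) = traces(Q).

Reachable graph of P (2 states):
  p0 = rec X. d.(c.c.b.0)\{a,c} + c.X ⊢ —c→ p0, —d→ p1
  p1 = (c.c.b.0)\{a,c} ⊢ deadlocked
Reachable graph of Q (2 states):
  q0 = rec X. d.(c.c.b.0)\{a,c} + d.X ⊢ —d→ q0, —d→ q1
  q1 = (c.c.b.0)\{a,c} ⊢ deadlocked
Trace ⟨c⟩ through P, begin at {p0}:
  [1] c ⇒ {p0}
  ✓ P
Trace ⟨c⟩ through Q, begin at {q0}:
  [1] c ⇒ ∅ (Q stuck)

NO — witness ⟨c⟩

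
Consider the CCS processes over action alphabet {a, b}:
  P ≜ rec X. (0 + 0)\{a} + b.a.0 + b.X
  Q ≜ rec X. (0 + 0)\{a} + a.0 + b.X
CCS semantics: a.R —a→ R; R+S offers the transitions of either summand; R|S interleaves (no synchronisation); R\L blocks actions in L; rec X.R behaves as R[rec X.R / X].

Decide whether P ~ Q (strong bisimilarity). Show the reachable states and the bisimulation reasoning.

Reachable graph of P (3 states):
  s0 = rec X. (0 + 0)\{a} + b.a.0 + b.X | -b-> s0, -b-> s1
  s1 = a.0 | -a-> s2
  s2 = 0 | stopped
Reachable graph of Q (2 states):
  t0 = rec X. (0 + 0)\{a} + a.0 + b.X | -a-> t1, -b-> t0
  t1 = 0 | stopped
Partition-refinement fixed point:
  B0 = {s0}
  B1 = {s1}
  B2 = {s2, t1}
  B3 = {t0}
s0 ∈ B0, t0 ∈ B3 → different blocks

P ≁ Q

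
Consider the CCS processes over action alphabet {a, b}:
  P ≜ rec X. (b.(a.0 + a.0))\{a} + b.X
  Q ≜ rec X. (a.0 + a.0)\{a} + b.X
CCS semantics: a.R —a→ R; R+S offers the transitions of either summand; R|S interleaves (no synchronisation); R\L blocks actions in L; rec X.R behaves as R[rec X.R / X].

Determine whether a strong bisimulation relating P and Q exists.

NO

P's transition system — 2 states:
  u0 = rec X. (b.(a.0 + a.0))\{a} + b.X | =b=> u0, =b=> u1
  u1 = (a.0 + a.0)\{a} | (no moves)
Q's transition system — 1 states:
  v0 = rec X. (a.0 + a.0)\{a} + b.X | =b=> v0
Coarsest stable partition (strong bisimilarity classes):
  B0 = {u0}
  B1 = {u1}
  B2 = {v0}
u0 ∈ B0, v0 ∈ B2 → different blocks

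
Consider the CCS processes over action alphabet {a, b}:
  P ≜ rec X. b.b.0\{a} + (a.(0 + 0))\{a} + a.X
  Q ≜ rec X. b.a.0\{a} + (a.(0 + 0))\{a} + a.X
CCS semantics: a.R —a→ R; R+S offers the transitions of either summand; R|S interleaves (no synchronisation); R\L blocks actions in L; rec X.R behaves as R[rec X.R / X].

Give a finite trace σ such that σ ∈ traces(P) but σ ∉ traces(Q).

P's transition system — 3 states:
  s0 = rec X. b.b.0\{a} + (a.(0 + 0))\{a} + a.X | —a→ s0, —b→ s1
  s1 = b.0\{a} | —b→ s2
  s2 = 0\{a} | stopped
Q's transition system — 3 states:
  t0 = rec X. b.a.0\{a} + (a.(0 + 0))\{a} + a.X | —a→ t0, —b→ t1
  t1 = a.0\{a} | —a→ t2
  t2 = 0\{a} | stopped
Run σ = ⟨bb⟩ on P: start {s0}
  after b @ step 1: {s1}
  after b @ step 2: {s2}
  ✓ P
Run σ = ⟨bb⟩ on Q: start {t0}
  after b @ step 1: {t1}
  after b @ step 2: no successor for Q

bb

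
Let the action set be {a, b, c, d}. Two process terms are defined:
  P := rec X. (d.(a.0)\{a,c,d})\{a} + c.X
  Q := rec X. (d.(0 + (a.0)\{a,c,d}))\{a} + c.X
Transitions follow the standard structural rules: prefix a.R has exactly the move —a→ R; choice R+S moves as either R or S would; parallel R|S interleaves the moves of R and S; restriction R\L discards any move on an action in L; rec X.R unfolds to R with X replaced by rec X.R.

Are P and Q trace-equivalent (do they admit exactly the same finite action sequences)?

YES

Reachable graph of P (2 states):
  s0 = rec X. (d.(a.0)\{a,c,d})\{a} + c.X ⊢ ··c··> s0, ··d··> s1
  s1 = (a.0)\{a,c,d}\{a} ⊢ (no moves)
Reachable graph of Q (2 states):
  t0 = rec X. (d.(0 + (a.0)\{a,c,d}))\{a} + c.X ⊢ ··c··> t0, ··d··> t1
  t1 = (0 + (a.0)\{a,c,d})\{a} ⊢ (no moves)
Coarsest stable partition (strong bisimilarity classes):
  B0 = {s0, t0}
  B1 = {s1, t1}
s0 ∈ B0, t0 ∈ B0 → same block
Bisimilar ⇒ trace-equivalent.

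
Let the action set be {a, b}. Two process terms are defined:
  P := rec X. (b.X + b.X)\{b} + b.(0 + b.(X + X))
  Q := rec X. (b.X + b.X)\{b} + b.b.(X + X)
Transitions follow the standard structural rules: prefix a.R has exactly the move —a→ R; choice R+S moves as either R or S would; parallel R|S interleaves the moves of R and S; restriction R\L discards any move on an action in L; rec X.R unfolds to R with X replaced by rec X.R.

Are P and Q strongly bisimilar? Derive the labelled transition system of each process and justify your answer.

bisimilar

P's transition system — 3 states:
  p0 = rec X. (b.X + b.X)\{b} + b.(0 + b.(X + X)) has moves -b-> p1
  p1 = 0 + b.((rec X. (b.X + b.X)\{b} + b.(0 + b.(X + X))) + (rec X. (b.X + b.X)\{b} + b.(0 + b.(X + X)))) has moves -b-> p2
  p2 = (rec X. (b.X + b.X)\{b} + b.(0 + b.(X + X))) + (rec X. (b.X + b.X)\{b} + b.(0 + b.(X + X))) has moves -b-> p1
Q's transition system — 3 states:
  q0 = rec X. (b.X + b.X)\{b} + b.b.(X + X) has moves -b-> q1
  q1 = b.((rec X. (b.X + b.X)\{b} + b.b.(X + X)) + (rec X. (b.X + b.X)\{b} + b.b.(X + X))) has moves -b-> q2
  q2 = (rec X. (b.X + b.X)\{b} + b.b.(X + X)) + (rec X. (b.X + b.X)\{b} + b.b.(X + X)) has moves -b-> q1
Partition-refinement fixed point:
  B0 = {p0, p1, p2, q0, q1, q2}
p0 ∈ B0, q0 ∈ B0 → same block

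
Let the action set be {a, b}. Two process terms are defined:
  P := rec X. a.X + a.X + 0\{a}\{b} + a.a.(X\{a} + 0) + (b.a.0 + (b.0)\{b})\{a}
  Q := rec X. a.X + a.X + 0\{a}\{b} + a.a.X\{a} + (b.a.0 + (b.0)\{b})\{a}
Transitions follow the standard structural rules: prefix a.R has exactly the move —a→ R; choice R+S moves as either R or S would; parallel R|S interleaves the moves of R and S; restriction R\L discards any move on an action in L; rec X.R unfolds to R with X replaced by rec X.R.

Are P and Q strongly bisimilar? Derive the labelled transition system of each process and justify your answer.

LTS(P): 5 reachable states
  m0 = rec X. a.X + a.X + 0\{a}\{b} + a.a.(X\{a} + 0) + (b.a.0 + (b.0)\{b})\{a} → ··a··> m0, ··a··> m1, ··b··> m2
  m1 = a.((rec X. a.X + a.X + 0\{a}\{b} + a.a.(X\{a} + 0) + (b.a.0 + (b.0)\{b})\{a})\{a} + 0) → ··a··> m3
  m2 = (a.0)\{a} → (no moves)
  m3 = (rec X. a.X + a.X + 0\{a}\{b} + a.a.(X\{a} + 0) + (b.a.0 + (b.0)\{b})\{a})\{a} + 0 → ··b··> m4
  m4 = (a.0)\{a}\{a} → (no moves)
LTS(Q): 5 reachable states
  n0 = rec X. a.X + a.X + 0\{a}\{b} + a.a.X\{a} + (b.a.0 + (b.0)\{b})\{a} → ··a··> n0, ··a··> n1, ··b··> n2
  n1 = a.(rec X. a.X + a.X + 0\{a}\{b} + a.a.X\{a} + (b.a.0 + (b.0)\{b})\{a})\{a} → ··a··> n3
  n2 = (a.0)\{a} → (no moves)
  n3 = (rec X. a.X + a.X + 0\{a}\{b} + a.a.X\{a} + (b.a.0 + (b.0)\{b})\{a})\{a} → ··b··> n4
  n4 = (a.0)\{a}\{a} → (no moves)
Partition-refinement fixed point:
  B0 = {m0, n0}
  B1 = {m1, n1}
  B2 = {m3, n3}
  B3 = {m2, m4, n2, n4}
m0 ∈ B0, n0 ∈ B0 → same block

bisimilar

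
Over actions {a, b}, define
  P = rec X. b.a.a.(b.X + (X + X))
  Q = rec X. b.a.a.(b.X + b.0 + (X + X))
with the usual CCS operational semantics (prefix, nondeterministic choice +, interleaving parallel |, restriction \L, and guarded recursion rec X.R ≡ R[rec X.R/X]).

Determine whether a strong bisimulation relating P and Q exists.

NO

LTS(P): 4 reachable states
  s0 = rec X. b.a.a.(b.X + (X + X)) has moves ··b··> s1
  s1 = a.a.(b.(rec X. b.a.a.(b.X + (X + X))) + ((rec X. b.a.a.(b.X + (X + X))) + (rec X. b.a.a.(b.X + (X + X))))) has moves ··a··> s2
  s2 = a.(b.(rec X. b.a.a.(b.X + (X + X))) + ((rec X. b.a.a.(b.X + (X + X))) + (rec X. b.a.a.(b.X + (X + X))))) has moves ··a··> s3
  s3 = b.(rec X. b.a.a.(b.X + (X + X))) + ((rec X. b.a.a.(b.X + (X + X))) + (rec X. b.a.a.(b.X + (X + X)))) has moves ··b··> s0, ··b··> s1
LTS(Q): 5 reachable states
  t0 = rec X. b.a.a.(b.X + b.0 + (X + X)) has moves ··b··> t1
  t1 = a.a.(b.(rec X. b.a.a.(b.X + b.0 + (X + X))) + b.0 + ((rec X. b.a.a.(b.X + b.0 + (X + X))) + (rec X. b.a.a.(b.X + b.0 + (X + X))))) has moves ··a··> t2
  t2 = a.(b.(rec X. b.a.a.(b.X + b.0 + (X + X))) + b.0 + ((rec X. b.a.a.(b.X + b.0 + (X + X))) + (rec X. b.a.a.(b.X + b.0 + (X + X))))) has moves ··a··> t3
  t3 = b.(rec X. b.a.a.(b.X + b.0 + (X + X))) + b.0 + ((rec X. b.a.a.(b.X + b.0 + (X + X))) + (rec X. b.a.a.(b.X + b.0 + (X + X)))) has moves ··b··> t0, ··b··> t1, ··b··> t4
  t4 = 0 has moves (no moves)
Bisimilarity quotient blocks:
  B0 = {s0}
  B1 = {s1}
  B2 = {s2}
  B3 = {s3}
  B4 = {t0}
  B5 = {t1}
  B6 = {t2}
  B7 = {t3}
  B8 = {t4}
s0 ∈ B0, t0 ∈ B4 → different blocks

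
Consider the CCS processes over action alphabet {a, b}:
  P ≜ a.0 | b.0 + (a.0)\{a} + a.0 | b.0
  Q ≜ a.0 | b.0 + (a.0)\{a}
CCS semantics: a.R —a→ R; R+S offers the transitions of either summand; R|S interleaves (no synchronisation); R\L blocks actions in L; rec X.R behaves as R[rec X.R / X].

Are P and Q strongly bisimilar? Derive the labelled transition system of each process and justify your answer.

YES

LTS(P): 4 reachable states
  p0 = a.0 | b.0 + (a.0)\{a} + a.0 | b.0 :: --a--▸ p1, --b--▸ p2
  p1 = 0 | b.0 :: --b--▸ p3
  p2 = a.0 | 0 :: --a--▸ p3
  p3 = 0 | 0 :: ·
LTS(Q): 4 reachable states
  q0 = a.0 | b.0 + (a.0)\{a} :: --a--▸ q1, --b--▸ q2
  q1 = 0 | b.0 :: --b--▸ q3
  q2 = a.0 | 0 :: --a--▸ q3
  q3 = 0 | 0 :: ·
Coarsest stable partition (strong bisimilarity classes):
  B0 = {p0, q0}
  B1 = {p1, q1}
  B2 = {p3, q3}
  B3 = {p2, q2}
p0 ∈ B0, q0 ∈ B0 → same block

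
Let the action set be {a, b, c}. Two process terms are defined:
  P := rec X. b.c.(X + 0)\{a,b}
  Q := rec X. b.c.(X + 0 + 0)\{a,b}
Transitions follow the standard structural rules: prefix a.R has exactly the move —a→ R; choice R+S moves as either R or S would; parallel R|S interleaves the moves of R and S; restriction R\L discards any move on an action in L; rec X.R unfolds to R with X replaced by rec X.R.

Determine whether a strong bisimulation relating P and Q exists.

P's transition system — 3 states:
  p0 = rec X. b.c.(X + 0)\{a,b} has moves --b--▸ p1
  p1 = c.((rec X. b.c.(X + 0)\{a,b}) + 0)\{a,b} has moves --c--▸ p2
  p2 = ((rec X. b.c.(X + 0)\{a,b}) + 0)\{a,b} has moves ∅
Q's transition system — 3 states:
  q0 = rec X. b.c.(X + 0 + 0)\{a,b} has moves --b--▸ q1
  q1 = c.((rec X. b.c.(X + 0 + 0)\{a,b}) + 0 + 0)\{a,b} has moves --c--▸ q2
  q2 = ((rec X. b.c.(X + 0 + 0)\{a,b}) + 0 + 0)\{a,b} has moves ∅
Coarsest stable partition (strong bisimilarity classes):
  B0 = {p0, q0}
  B1 = {p1, q1}
  B2 = {p2, q2}
p0 ∈ B0, q0 ∈ B0 → same block

YES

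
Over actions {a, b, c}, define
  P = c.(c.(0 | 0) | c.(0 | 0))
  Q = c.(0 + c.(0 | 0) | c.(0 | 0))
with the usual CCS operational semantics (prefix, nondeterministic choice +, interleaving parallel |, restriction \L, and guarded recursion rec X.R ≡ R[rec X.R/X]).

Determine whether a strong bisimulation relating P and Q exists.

P's transition system — 5 states:
  p0 = c.(c.(0 | 0) | c.(0 | 0)) has moves --c--▸ p1
  p1 = c.(0 | 0) | c.(0 | 0) has moves --c--▸ p2, --c--▸ p3
  p2 = 0 | 0 | c.(0 | 0) has moves --c--▸ p4
  p3 = c.(0 | 0) | (0 | 0) has moves --c--▸ p4
  p4 = 0 | 0 | (0 | 0) has moves ∅
Q's transition system — 5 states:
  q0 = c.(0 + c.(0 | 0) | c.(0 | 0)) has moves --c--▸ q1
  q1 = 0 + c.(0 | 0) | c.(0 | 0) has moves --c--▸ q2, --c--▸ q3
  q2 = 0 | 0 | c.(0 | 0) has moves --c--▸ q4
  q3 = c.(0 | 0) | (0 | 0) has moves --c--▸ q4
  q4 = 0 | 0 | (0 | 0) has moves ∅
Coarsest stable partition (strong bisimilarity classes):
  B0 = {p0, q0}
  B1 = {p1, q1}
  B2 = {p2, p3, q2, q3}
  B3 = {p4, q4}
p0 ∈ B0, q0 ∈ B0 → same block

bisimilar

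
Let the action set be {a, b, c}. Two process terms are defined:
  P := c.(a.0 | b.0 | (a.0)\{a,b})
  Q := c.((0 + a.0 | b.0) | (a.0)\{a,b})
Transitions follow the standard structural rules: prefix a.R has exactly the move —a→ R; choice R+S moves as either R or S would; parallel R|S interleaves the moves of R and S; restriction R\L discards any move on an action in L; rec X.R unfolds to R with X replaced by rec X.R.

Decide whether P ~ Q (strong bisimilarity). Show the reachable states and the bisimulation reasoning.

P's transition system — 5 states:
  u0 = c.(a.0 | b.0 | (a.0)\{a,b}) → --c--▸ u1
  u1 = a.0 | b.0 | (a.0)\{a,b} → --a--▸ u2, --b--▸ u3
  u2 = 0 | b.0 | (a.0)\{a,b} → --b--▸ u4
  u3 = a.0 | 0 | (a.0)\{a,b} → --a--▸ u4
  u4 = 0 | 0 | (a.0)\{a,b} → ∅
Q's transition system — 5 states:
  v0 = c.((0 + a.0 | b.0) | (a.0)\{a,b}) → --c--▸ v1
  v1 = (0 + a.0 | b.0) | (a.0)\{a,b} → --a--▸ v2, --b--▸ v3
  v2 = 0 | b.0 | (a.0)\{a,b} → --b--▸ v4
  v3 = a.0 | 0 | (a.0)\{a,b} → --a--▸ v4
  v4 = 0 | 0 | (a.0)\{a,b} → ∅
Partition-refinement fixed point:
  B0 = {u0, v0}
  B1 = {u1, v1}
  B2 = {u3, v3}
  B3 = {u4, v4}
  B4 = {u2, v2}
u0 ∈ B0, v0 ∈ B0 → same block

P ~ Q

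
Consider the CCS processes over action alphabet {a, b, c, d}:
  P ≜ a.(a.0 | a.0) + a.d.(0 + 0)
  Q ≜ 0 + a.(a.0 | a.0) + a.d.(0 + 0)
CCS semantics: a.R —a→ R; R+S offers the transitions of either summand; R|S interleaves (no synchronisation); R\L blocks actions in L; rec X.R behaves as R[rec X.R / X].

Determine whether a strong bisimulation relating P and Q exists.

P's transition system — 7 states:
  s0 = a.(a.0 | a.0) + a.d.(0 + 0) → --a--▸ s1, --a--▸ s2
  s1 = a.0 | a.0 → --a--▸ s3, --a--▸ s4
  s2 = d.(0 + 0) → --d--▸ s5
  s3 = 0 | a.0 → --a--▸ s6
  s4 = a.0 | 0 → --a--▸ s6
  s5 = 0 + 0 → ·
  s6 = 0 | 0 → ·
Q's transition system — 7 states:
  t0 = 0 + a.(a.0 | a.0) + a.d.(0 + 0) → --a--▸ t1, --a--▸ t2
  t1 = a.0 | a.0 → --a--▸ t3, --a--▸ t4
  t2 = d.(0 + 0) → --d--▸ t5
  t3 = 0 | a.0 → --a--▸ t6
  t4 = a.0 | 0 → --a--▸ t6
  t5 = 0 + 0 → ·
  t6 = 0 | 0 → ·
Partition-refinement fixed point:
  B0 = {s0, t0}
  B1 = {s2, t2}
  B2 = {s5, s6, t5, t6}
  B3 = {s1, t1}
  B4 = {s3, s4, t3, t4}
s0 ∈ B0, t0 ∈ B0 → same block

bisimilar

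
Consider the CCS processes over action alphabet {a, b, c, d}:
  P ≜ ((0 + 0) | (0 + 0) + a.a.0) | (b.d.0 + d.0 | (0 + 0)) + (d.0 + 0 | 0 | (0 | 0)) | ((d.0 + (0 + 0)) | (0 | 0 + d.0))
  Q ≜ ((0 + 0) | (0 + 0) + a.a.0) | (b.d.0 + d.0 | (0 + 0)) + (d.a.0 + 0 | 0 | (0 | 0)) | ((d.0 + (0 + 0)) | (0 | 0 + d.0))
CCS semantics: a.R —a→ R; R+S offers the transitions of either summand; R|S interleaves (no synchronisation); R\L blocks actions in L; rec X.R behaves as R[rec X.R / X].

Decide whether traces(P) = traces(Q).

NO — witness ⟨dda⟩

LTS(P): 19 reachable states
  s0 = ((0 + 0) | (0 + 0) + a.a.0) | (b.d.0 + d.0 | (0 + 0)) + (d.0 + 0 | 0 | (0 | 0)) | ((d.0 + (0 + 0)) | (0 | 0 + d.0)) | --a--▸ s1, --b--▸ s2, --d--▸ s3, --d--▸ s4, --d--▸ s5, --d--▸ s6
  s1 = a.0 | (b.d.0 + d.0 | (0 + 0)) | --a--▸ s7, --b--▸ s8, --d--▸ s9
  s2 = ((0 + 0) | (0 + 0) + a.a.0) | d.0 | --a--▸ s8, --d--▸ s10
  s3 = ((0 + 0) | (0 + 0) + a.a.0) | (0 | (0 + 0)) | --a--▸ s9
  s4 = (d.0 + 0 | 0 | (0 | 0)) | ((d.0 + (0 + 0)) | 0) | --d--▸ s11, --d--▸ s12
  s5 = (d.0 + 0 | 0 | (0 | 0)) | (0 | (0 | 0 + d.0)) | --d--▸ s11, --d--▸ s13
  s6 = 0 | ((d.0 + (0 + 0)) | (0 | 0 + d.0)) | --d--▸ s12, --d--▸ s13
  s7 = 0 | (b.d.0 + d.0 | (0 + 0)) | --b--▸ s14, --d--▸ s15
  s8 = a.0 | d.0 | --a--▸ s14, --d--▸ s16
  s9 = a.0 | (0 | (0 + 0)) | --a--▸ s15
  s10 = ((0 + 0) | (0 + 0) + a.a.0) | 0 | --a--▸ s16
  s11 = (d.0 + 0 | 0 | (0 | 0)) | (0 | 0) | --d--▸ s17
  s12 = 0 | ((d.0 + (0 + 0)) | 0) | --d--▸ s17
  s13 = 0 | (0 | (0 | 0 + d.0)) | --d--▸ s17
  s14 = 0 | d.0 | --d--▸ s18
  s15 = 0 | (0 | (0 + 0)) | ∅
  s16 = a.0 | 0 | --a--▸ s18
  s17 = 0 | (0 | 0) | ∅
  s18 = 0 | 0 | ∅
LTS(Q): 23 reachable states
  t0 = ((0 + 0) | (0 + 0) + a.a.0) | (b.d.0 + d.0 | (0 + 0)) + (d.a.0 + 0 | 0 | (0 | 0)) | ((d.0 + (0 + 0)) | (0 | 0 + d.0)) | --a--▸ t1, --b--▸ t2, --d--▸ t3, --d--▸ t4, --d--▸ t5, --d--▸ t6
  t1 = a.0 | (b.d.0 + d.0 | (0 + 0)) | --a--▸ t7, --b--▸ t8, --d--▸ t9
  t2 = ((0 + 0) | (0 + 0) + a.a.0) | d.0 | --a--▸ t8, --d--▸ t10
  t3 = ((0 + 0) | (0 + 0) + a.a.0) | (0 | (0 + 0)) | --a--▸ t9
  t4 = (d.a.0 + 0 | 0 | (0 | 0)) | ((d.0 + (0 + 0)) | 0) | --d--▸ t11, --d--▸ t12
  t5 = (d.a.0 + 0 | 0 | (0 | 0)) | (0 | (0 | 0 + d.0)) | --d--▸ t11, --d--▸ t13
  t6 = a.0 | ((d.0 + (0 + 0)) | (0 | 0 + d.0)) | --a--▸ t14, --d--▸ t12, --d--▸ t13
  t7 = 0 | (b.d.0 + d.0 | (0 + 0)) | --b--▸ t15, --d--▸ t16
  t8 = a.0 | d.0 | --a--▸ t15, --d--▸ t17
  t9 = a.0 | (0 | (0 + 0)) | --a--▸ t16
  t10 = ((0 + 0) | (0 + 0) + a.a.0) | 0 | --a--▸ t17
  t11 = (d.a.0 + 0 | 0 | (0 | 0)) | (0 | 0) | --d--▸ t18
  t12 = a.0 | ((d.0 + (0 + 0)) | 0) | --a--▸ t19, --d--▸ t18
  t13 = a.0 | (0 | (0 | 0 + d.0)) | --a--▸ t20, --d--▸ t18
  t14 = 0 | ((d.0 + (0 + 0)) | (0 | 0 + d.0)) | --d--▸ t19, --d--▸ t20
  t15 = 0 | d.0 | --d--▸ t21
  t16 = 0 | (0 | (0 + 0)) | ∅
  t17 = a.0 | 0 | --a--▸ t21
  t18 = a.0 | (0 | 0) | --a--▸ t22
  t19 = 0 | ((d.0 + (0 + 0)) | 0) | --d--▸ t22
  t20 = 0 | (0 | (0 | 0 + d.0)) | --d--▸ t22
  t21 = 0 | 0 | ∅
  t22 = 0 | (0 | 0) | ∅
Executing dda from Q (initial set {t0}):
  after d @ step 1: {t3, t4, t5, t6}
  after d @ step 2: {t11, t12, t13}
  after a @ step 3: {t19, t20}
  Q completes σ.
Executing dda from P (initial set {s0}):
  after d @ step 1: {s3, s4, s5, s6}
  after d @ step 2: {s11, s12, s13}
  after a @ step 3: ∅ (P stuck)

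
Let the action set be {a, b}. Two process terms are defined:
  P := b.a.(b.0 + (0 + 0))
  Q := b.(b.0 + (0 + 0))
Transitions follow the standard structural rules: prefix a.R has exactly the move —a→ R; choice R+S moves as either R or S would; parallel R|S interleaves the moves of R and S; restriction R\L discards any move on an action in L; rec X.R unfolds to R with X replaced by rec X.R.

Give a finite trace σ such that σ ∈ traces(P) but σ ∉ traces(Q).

LTS(P): 4 reachable states
  s0 = b.a.(b.0 + (0 + 0)) | ··b··> s1
  s1 = a.(b.0 + (0 + 0)) | ··a··> s2
  s2 = b.0 + (0 + 0) | ··b··> s3
  s3 = 0 | ·
LTS(Q): 3 reachable states
  t0 = b.(b.0 + (0 + 0)) | ··b··> t1
  t1 = b.0 + (0 + 0) | ··b··> t2
  t2 = 0 | ·
Executing ba from P (initial set {s0}):
  after b @ step 1: {s1}
  after a @ step 2: {s2}
  ✓ P
Executing ba from Q (initial set {t0}):
  after b @ step 1: {t1}
  after a @ step 2: ∅ (Q stuck)

ba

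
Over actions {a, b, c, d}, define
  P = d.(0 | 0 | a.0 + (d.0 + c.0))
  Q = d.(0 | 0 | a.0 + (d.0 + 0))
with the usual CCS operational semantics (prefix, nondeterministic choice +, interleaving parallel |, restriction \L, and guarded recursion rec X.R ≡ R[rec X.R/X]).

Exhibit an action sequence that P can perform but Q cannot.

P's transition system — 4 states:
  p0 = d.(0 | 0 | a.0 + (d.0 + c.0)) :: =d=> p1
  p1 = 0 | 0 | a.0 + (d.0 + c.0) :: =a=> p2, =c=> p3, =d=> p3
  p2 = 0 | 0 | 0 :: ·
  p3 = 0 :: ·
Q's transition system — 4 states:
  q0 = d.(0 | 0 | a.0 + (d.0 + 0)) :: =d=> q1
  q1 = 0 | 0 | a.0 + (d.0 + 0) :: =a=> q2, =d=> q3
  q2 = 0 | 0 | 0 :: ·
  q3 = 0 :: ·
Executing dc from P (initial set {p0}):
  step 1 (d): {p1}
  step 2 (c): {p3}
  ✓ P
Executing dc from Q (initial set {q0}):
  step 1 (d): {q1}
  step 2 (c): ∅  — Q cannot continue

dc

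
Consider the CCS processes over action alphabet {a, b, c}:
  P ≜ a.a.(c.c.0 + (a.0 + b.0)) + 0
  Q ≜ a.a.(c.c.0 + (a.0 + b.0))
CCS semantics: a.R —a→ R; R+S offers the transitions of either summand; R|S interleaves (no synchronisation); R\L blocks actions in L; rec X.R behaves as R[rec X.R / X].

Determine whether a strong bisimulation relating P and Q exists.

YES

P's transition system — 5 states:
  s0 = a.a.(c.c.0 + (a.0 + b.0)) + 0 :: ··a··> s1
  s1 = a.(c.c.0 + (a.0 + b.0)) :: ··a··> s2
  s2 = c.c.0 + (a.0 + b.0) :: ··a··> s3, ··b··> s3, ··c··> s4
  s3 = 0 :: deadlocked
  s4 = c.0 :: ··c··> s3
Q's transition system — 5 states:
  t0 = a.a.(c.c.0 + (a.0 + b.0)) :: ··a··> t1
  t1 = a.(c.c.0 + (a.0 + b.0)) :: ··a··> t2
  t2 = c.c.0 + (a.0 + b.0) :: ··a··> t3, ··b··> t3, ··c··> t4
  t3 = 0 :: deadlocked
  t4 = c.0 :: ··c··> t3
Bisimilarity quotient blocks:
  B0 = {s0, t0}
  B1 = {s1, t1}
  B2 = {s2, t2}
  B3 = {s3, t3}
  B4 = {s4, t4}
s0 ∈ B0, t0 ∈ B0 → same block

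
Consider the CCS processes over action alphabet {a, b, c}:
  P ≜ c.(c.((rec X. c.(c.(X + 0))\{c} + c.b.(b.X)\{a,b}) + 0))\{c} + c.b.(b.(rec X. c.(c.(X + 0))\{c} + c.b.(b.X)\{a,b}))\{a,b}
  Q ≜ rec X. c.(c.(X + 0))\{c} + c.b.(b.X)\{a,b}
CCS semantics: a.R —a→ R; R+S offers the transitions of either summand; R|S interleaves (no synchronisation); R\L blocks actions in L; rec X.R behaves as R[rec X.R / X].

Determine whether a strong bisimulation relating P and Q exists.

Reachable graph of P (4 states):
  u0 = c.(c.((rec X. c.(c.(X + 0))\{c} + c.b.(b.X)\{a,b}) + 0))\{c} + c.b.(b.(rec X. c.(c.(X + 0))\{c} + c.b.(b.X)\{a,b}))\{a,b} has moves --c--▸ u1, --c--▸ u2
  u1 = (c.((rec X. c.(c.(X + 0))\{c} + c.b.(b.X)\{a,b}) + 0))\{c} has moves stopped
  u2 = b.(b.(rec X. c.(c.(X + 0))\{c} + c.b.(b.X)\{a,b}))\{a,b} has moves --b--▸ u3
  u3 = (b.(rec X. c.(c.(X + 0))\{c} + c.b.(b.X)\{a,b}))\{a,b} has moves stopped
Reachable graph of Q (4 states):
  v0 = rec X. c.(c.(X + 0))\{c} + c.b.(b.X)\{a,b} has moves --c--▸ v1, --c--▸ v2
  v1 = (c.((rec X. c.(c.(X + 0))\{c} + c.b.(b.X)\{a,b}) + 0))\{c} has moves stopped
  v2 = b.(b.(rec X. c.(c.(X + 0))\{c} + c.b.(b.X)\{a,b}))\{a,b} has moves --b--▸ v3
  v3 = (b.(rec X. c.(c.(X + 0))\{c} + c.b.(b.X)\{a,b}))\{a,b} has moves stopped
Coarsest stable partition (strong bisimilarity classes):
  B0 = {u0, v0}
  B1 = {u1, u3, v1, v3}
  B2 = {u2, v2}
u0 ∈ B0, v0 ∈ B0 → same block

P ~ Q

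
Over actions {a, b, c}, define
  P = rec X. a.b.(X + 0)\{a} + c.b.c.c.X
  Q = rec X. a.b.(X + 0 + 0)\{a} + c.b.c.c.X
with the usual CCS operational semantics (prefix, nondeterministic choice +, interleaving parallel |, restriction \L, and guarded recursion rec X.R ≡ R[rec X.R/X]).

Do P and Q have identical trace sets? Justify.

traces(P) = traces(Q)

LTS(P): 10 reachable states
  p0 = rec X. a.b.(X + 0)\{a} + c.b.c.c.X | ··a··> p1, ··c··> p2
  p1 = b.((rec X. a.b.(X + 0)\{a} + c.b.c.c.X) + 0)\{a} | ··b··> p3
  p2 = b.c.c.(rec X. a.b.(X + 0)\{a} + c.b.c.c.X) | ··b··> p4
  p3 = ((rec X. a.b.(X + 0)\{a} + c.b.c.c.X) + 0)\{a} | ··c··> p5
  p4 = c.c.(rec X. a.b.(X + 0)\{a} + c.b.c.c.X) | ··c··> p6
  p5 = (b.c.c.(rec X. a.b.(X + 0)\{a} + c.b.c.c.X))\{a} | ··b··> p7
  p6 = c.(rec X. a.b.(X + 0)\{a} + c.b.c.c.X) | ··c··> p0
  p7 = (c.c.(rec X. a.b.(X + 0)\{a} + c.b.c.c.X))\{a} | ··c··> p8
  p8 = (c.(rec X. a.b.(X + 0)\{a} + c.b.c.c.X))\{a} | ··c··> p9
  p9 = (rec X. a.b.(X + 0)\{a} + c.b.c.c.X)\{a} | ··c··> p5
LTS(Q): 10 reachable states
  q0 = rec X. a.b.(X + 0 + 0)\{a} + c.b.c.c.X | ··a··> q1, ··c··> q2
  q1 = b.((rec X. a.b.(X + 0 + 0)\{a} + c.b.c.c.X) + 0 + 0)\{a} | ··b··> q3
  q2 = b.c.c.(rec X. a.b.(X + 0 + 0)\{a} + c.b.c.c.X) | ··b··> q4
  q3 = ((rec X. a.b.(X + 0 + 0)\{a} + c.b.c.c.X) + 0 + 0)\{a} | ··c··> q5
  q4 = c.c.(rec X. a.b.(X + 0 + 0)\{a} + c.b.c.c.X) | ··c··> q6
  q5 = (b.c.c.(rec X. a.b.(X + 0 + 0)\{a} + c.b.c.c.X))\{a} | ··b··> q7
  q6 = c.(rec X. a.b.(X + 0 + 0)\{a} + c.b.c.c.X) | ··c··> q0
  q7 = (c.c.(rec X. a.b.(X + 0 + 0)\{a} + c.b.c.c.X))\{a} | ··c··> q8
  q8 = (c.(rec X. a.b.(X + 0 + 0)\{a} + c.b.c.c.X))\{a} | ··c··> q9
  q9 = (rec X. a.b.(X + 0 + 0)\{a} + c.b.c.c.X)\{a} | ··c··> q5
Bisimilarity quotient blocks:
  B0 = {p0, q0}
  B1 = {p2, q2}
  B2 = {p4, q4}
  B3 = {p6, q6}
  B4 = {p1, q1}
  B5 = {p3, p9, q3, q9}
  B6 = {p5, q5}
  B7 = {p7, q7}
  B8 = {p8, q8}
p0 ∈ B0, q0 ∈ B0 → same block
Bisimilar ⇒ trace-equivalent.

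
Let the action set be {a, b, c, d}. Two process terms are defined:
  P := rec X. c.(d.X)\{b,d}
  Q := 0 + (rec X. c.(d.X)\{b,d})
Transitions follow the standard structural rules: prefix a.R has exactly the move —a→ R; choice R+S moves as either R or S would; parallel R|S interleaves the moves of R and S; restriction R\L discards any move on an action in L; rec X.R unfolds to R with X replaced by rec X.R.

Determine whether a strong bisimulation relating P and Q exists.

P's transition system — 2 states:
  u0 = rec X. c.(d.X)\{b,d} | —c→ u1
  u1 = (d.(rec X. c.(d.X)\{b,d}))\{b,d} | ∅
Q's transition system — 2 states:
  v0 = 0 + (rec X. c.(d.X)\{b,d}) | —c→ v1
  v1 = (d.(rec X. c.(d.X)\{b,d}))\{b,d} | ∅
Coarsest stable partition (strong bisimilarity classes):
  B0 = {u0, v0}
  B1 = {u1, v1}
u0 ∈ B0, v0 ∈ B0 → same block

P ~ Q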